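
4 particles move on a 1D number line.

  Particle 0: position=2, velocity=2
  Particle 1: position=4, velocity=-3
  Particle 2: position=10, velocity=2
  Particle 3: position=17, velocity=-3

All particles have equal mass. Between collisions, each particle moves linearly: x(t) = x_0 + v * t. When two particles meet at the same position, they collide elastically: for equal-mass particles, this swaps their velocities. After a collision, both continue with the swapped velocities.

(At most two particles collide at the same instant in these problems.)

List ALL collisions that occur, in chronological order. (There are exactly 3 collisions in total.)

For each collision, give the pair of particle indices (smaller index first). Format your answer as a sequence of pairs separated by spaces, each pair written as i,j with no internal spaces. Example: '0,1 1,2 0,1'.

Answer: 0,1 2,3 1,2

Derivation:
Collision at t=2/5: particles 0 and 1 swap velocities; positions: p0=14/5 p1=14/5 p2=54/5 p3=79/5; velocities now: v0=-3 v1=2 v2=2 v3=-3
Collision at t=7/5: particles 2 and 3 swap velocities; positions: p0=-1/5 p1=24/5 p2=64/5 p3=64/5; velocities now: v0=-3 v1=2 v2=-3 v3=2
Collision at t=3: particles 1 and 2 swap velocities; positions: p0=-5 p1=8 p2=8 p3=16; velocities now: v0=-3 v1=-3 v2=2 v3=2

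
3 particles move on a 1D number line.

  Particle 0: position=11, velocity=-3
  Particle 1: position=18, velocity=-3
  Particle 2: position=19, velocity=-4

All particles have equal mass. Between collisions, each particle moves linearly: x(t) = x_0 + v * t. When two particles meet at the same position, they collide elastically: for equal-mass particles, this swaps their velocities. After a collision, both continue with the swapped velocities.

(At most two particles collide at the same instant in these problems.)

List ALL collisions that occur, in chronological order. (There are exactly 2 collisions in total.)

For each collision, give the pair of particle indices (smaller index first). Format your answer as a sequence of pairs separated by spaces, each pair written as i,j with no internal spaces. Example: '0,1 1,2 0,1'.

Answer: 1,2 0,1

Derivation:
Collision at t=1: particles 1 and 2 swap velocities; positions: p0=8 p1=15 p2=15; velocities now: v0=-3 v1=-4 v2=-3
Collision at t=8: particles 0 and 1 swap velocities; positions: p0=-13 p1=-13 p2=-6; velocities now: v0=-4 v1=-3 v2=-3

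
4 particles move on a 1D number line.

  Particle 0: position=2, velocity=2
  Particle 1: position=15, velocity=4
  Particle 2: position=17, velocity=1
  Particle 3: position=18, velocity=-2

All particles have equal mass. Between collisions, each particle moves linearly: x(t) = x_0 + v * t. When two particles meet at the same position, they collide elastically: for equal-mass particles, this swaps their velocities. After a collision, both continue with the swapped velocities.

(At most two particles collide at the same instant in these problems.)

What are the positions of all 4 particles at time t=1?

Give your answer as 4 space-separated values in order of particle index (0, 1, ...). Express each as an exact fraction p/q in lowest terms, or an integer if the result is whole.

Answer: 4 16 18 19

Derivation:
Collision at t=1/3: particles 2 and 3 swap velocities; positions: p0=8/3 p1=49/3 p2=52/3 p3=52/3; velocities now: v0=2 v1=4 v2=-2 v3=1
Collision at t=1/2: particles 1 and 2 swap velocities; positions: p0=3 p1=17 p2=17 p3=35/2; velocities now: v0=2 v1=-2 v2=4 v3=1
Collision at t=2/3: particles 2 and 3 swap velocities; positions: p0=10/3 p1=50/3 p2=53/3 p3=53/3; velocities now: v0=2 v1=-2 v2=1 v3=4
Advance to t=1 (no further collisions before then); velocities: v0=2 v1=-2 v2=1 v3=4; positions = 4 16 18 19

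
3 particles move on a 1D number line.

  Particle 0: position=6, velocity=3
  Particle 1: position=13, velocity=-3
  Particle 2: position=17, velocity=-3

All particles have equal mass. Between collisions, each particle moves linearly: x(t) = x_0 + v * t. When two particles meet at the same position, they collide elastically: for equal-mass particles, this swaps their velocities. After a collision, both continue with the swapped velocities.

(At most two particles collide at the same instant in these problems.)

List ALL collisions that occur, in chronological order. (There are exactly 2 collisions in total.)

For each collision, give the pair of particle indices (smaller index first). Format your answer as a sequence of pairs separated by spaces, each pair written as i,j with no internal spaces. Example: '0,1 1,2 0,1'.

Answer: 0,1 1,2

Derivation:
Collision at t=7/6: particles 0 and 1 swap velocities; positions: p0=19/2 p1=19/2 p2=27/2; velocities now: v0=-3 v1=3 v2=-3
Collision at t=11/6: particles 1 and 2 swap velocities; positions: p0=15/2 p1=23/2 p2=23/2; velocities now: v0=-3 v1=-3 v2=3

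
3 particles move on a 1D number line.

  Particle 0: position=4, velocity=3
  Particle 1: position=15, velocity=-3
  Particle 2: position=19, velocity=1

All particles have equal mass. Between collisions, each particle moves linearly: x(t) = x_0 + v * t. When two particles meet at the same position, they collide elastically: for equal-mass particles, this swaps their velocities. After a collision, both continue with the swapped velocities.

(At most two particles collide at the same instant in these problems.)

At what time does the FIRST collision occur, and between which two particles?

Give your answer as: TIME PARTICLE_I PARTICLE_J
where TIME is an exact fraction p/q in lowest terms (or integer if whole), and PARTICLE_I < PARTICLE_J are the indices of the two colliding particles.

Pair (0,1): pos 4,15 vel 3,-3 -> gap=11, closing at 6/unit, collide at t=11/6
Pair (1,2): pos 15,19 vel -3,1 -> not approaching (rel speed -4 <= 0)
Earliest collision: t=11/6 between 0 and 1

Answer: 11/6 0 1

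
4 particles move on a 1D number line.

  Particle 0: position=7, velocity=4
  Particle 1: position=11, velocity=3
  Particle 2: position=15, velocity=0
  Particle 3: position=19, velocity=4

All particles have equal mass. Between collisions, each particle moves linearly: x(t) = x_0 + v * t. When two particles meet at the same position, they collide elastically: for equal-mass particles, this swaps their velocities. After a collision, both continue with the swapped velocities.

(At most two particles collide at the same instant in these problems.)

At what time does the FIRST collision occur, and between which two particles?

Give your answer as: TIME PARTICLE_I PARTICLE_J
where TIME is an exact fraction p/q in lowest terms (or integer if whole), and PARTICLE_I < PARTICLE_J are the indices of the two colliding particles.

Answer: 4/3 1 2

Derivation:
Pair (0,1): pos 7,11 vel 4,3 -> gap=4, closing at 1/unit, collide at t=4
Pair (1,2): pos 11,15 vel 3,0 -> gap=4, closing at 3/unit, collide at t=4/3
Pair (2,3): pos 15,19 vel 0,4 -> not approaching (rel speed -4 <= 0)
Earliest collision: t=4/3 between 1 and 2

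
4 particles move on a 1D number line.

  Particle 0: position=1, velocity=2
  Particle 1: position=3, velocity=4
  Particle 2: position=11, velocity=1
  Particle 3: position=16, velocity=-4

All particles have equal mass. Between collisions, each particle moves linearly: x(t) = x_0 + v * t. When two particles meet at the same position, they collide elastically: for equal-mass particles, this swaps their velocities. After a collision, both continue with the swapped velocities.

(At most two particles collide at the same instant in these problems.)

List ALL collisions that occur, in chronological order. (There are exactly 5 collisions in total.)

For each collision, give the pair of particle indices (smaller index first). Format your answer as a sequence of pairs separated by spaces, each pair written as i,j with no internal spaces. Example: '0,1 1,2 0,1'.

Answer: 2,3 1,2 0,1 2,3 1,2

Derivation:
Collision at t=1: particles 2 and 3 swap velocities; positions: p0=3 p1=7 p2=12 p3=12; velocities now: v0=2 v1=4 v2=-4 v3=1
Collision at t=13/8: particles 1 and 2 swap velocities; positions: p0=17/4 p1=19/2 p2=19/2 p3=101/8; velocities now: v0=2 v1=-4 v2=4 v3=1
Collision at t=5/2: particles 0 and 1 swap velocities; positions: p0=6 p1=6 p2=13 p3=27/2; velocities now: v0=-4 v1=2 v2=4 v3=1
Collision at t=8/3: particles 2 and 3 swap velocities; positions: p0=16/3 p1=19/3 p2=41/3 p3=41/3; velocities now: v0=-4 v1=2 v2=1 v3=4
Collision at t=10: particles 1 and 2 swap velocities; positions: p0=-24 p1=21 p2=21 p3=43; velocities now: v0=-4 v1=1 v2=2 v3=4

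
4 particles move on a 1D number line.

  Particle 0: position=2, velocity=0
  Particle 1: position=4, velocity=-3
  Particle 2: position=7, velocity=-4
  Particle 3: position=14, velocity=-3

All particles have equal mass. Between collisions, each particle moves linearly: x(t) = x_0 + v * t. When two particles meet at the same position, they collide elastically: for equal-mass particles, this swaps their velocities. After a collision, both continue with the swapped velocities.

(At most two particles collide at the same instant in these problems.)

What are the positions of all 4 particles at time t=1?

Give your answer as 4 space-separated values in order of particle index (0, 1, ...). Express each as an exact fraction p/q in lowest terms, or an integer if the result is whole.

Answer: 1 2 3 11

Derivation:
Collision at t=2/3: particles 0 and 1 swap velocities; positions: p0=2 p1=2 p2=13/3 p3=12; velocities now: v0=-3 v1=0 v2=-4 v3=-3
Advance to t=1 (no further collisions before then); velocities: v0=-3 v1=0 v2=-4 v3=-3; positions = 1 2 3 11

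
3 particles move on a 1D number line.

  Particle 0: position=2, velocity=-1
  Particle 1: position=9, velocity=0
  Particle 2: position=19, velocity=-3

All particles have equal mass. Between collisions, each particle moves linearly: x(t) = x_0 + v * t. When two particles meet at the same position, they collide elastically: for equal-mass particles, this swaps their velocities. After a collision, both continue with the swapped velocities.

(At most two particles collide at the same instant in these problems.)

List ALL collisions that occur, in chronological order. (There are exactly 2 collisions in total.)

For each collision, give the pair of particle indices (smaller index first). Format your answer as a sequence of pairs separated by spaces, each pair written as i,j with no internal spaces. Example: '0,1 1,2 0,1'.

Collision at t=10/3: particles 1 and 2 swap velocities; positions: p0=-4/3 p1=9 p2=9; velocities now: v0=-1 v1=-3 v2=0
Collision at t=17/2: particles 0 and 1 swap velocities; positions: p0=-13/2 p1=-13/2 p2=9; velocities now: v0=-3 v1=-1 v2=0

Answer: 1,2 0,1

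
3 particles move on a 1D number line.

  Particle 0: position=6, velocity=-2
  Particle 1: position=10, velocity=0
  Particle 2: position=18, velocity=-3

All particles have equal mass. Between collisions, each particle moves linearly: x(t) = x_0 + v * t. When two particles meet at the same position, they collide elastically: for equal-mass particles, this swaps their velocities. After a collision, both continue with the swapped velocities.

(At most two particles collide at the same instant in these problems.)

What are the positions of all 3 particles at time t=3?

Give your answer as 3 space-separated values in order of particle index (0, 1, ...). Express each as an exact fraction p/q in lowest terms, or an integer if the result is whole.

Collision at t=8/3: particles 1 and 2 swap velocities; positions: p0=2/3 p1=10 p2=10; velocities now: v0=-2 v1=-3 v2=0
Advance to t=3 (no further collisions before then); velocities: v0=-2 v1=-3 v2=0; positions = 0 9 10

Answer: 0 9 10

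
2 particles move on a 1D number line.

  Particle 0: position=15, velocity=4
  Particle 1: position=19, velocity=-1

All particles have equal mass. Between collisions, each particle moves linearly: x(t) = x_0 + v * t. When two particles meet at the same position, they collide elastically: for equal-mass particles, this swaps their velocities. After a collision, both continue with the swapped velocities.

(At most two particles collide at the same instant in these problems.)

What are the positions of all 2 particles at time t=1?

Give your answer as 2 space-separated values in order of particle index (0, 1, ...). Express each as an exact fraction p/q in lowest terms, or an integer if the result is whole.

Collision at t=4/5: particles 0 and 1 swap velocities; positions: p0=91/5 p1=91/5; velocities now: v0=-1 v1=4
Advance to t=1 (no further collisions before then); velocities: v0=-1 v1=4; positions = 18 19

Answer: 18 19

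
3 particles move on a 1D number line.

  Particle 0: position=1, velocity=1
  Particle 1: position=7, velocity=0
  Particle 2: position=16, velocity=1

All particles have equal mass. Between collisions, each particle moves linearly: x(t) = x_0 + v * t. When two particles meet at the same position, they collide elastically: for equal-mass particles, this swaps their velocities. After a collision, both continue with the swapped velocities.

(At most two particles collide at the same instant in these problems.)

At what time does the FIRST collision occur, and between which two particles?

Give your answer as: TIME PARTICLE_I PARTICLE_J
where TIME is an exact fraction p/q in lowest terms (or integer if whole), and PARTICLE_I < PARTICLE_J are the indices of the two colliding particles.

Answer: 6 0 1

Derivation:
Pair (0,1): pos 1,7 vel 1,0 -> gap=6, closing at 1/unit, collide at t=6
Pair (1,2): pos 7,16 vel 0,1 -> not approaching (rel speed -1 <= 0)
Earliest collision: t=6 between 0 and 1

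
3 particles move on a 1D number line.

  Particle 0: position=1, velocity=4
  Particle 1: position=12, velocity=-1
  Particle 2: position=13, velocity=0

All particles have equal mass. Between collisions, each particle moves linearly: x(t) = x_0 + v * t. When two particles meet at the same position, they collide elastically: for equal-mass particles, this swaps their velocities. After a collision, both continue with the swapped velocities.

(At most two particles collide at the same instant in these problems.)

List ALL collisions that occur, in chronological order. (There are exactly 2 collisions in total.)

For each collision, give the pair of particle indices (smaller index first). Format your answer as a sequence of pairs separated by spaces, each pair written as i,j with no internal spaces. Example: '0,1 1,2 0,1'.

Collision at t=11/5: particles 0 and 1 swap velocities; positions: p0=49/5 p1=49/5 p2=13; velocities now: v0=-1 v1=4 v2=0
Collision at t=3: particles 1 and 2 swap velocities; positions: p0=9 p1=13 p2=13; velocities now: v0=-1 v1=0 v2=4

Answer: 0,1 1,2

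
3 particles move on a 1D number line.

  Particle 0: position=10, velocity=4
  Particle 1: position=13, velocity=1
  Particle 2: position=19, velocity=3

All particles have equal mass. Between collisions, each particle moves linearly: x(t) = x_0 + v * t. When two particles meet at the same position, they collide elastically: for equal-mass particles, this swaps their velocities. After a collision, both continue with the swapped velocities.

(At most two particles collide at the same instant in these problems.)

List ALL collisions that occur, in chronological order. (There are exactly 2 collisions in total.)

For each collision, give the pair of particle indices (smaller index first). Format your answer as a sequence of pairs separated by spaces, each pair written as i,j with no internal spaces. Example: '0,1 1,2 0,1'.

Answer: 0,1 1,2

Derivation:
Collision at t=1: particles 0 and 1 swap velocities; positions: p0=14 p1=14 p2=22; velocities now: v0=1 v1=4 v2=3
Collision at t=9: particles 1 and 2 swap velocities; positions: p0=22 p1=46 p2=46; velocities now: v0=1 v1=3 v2=4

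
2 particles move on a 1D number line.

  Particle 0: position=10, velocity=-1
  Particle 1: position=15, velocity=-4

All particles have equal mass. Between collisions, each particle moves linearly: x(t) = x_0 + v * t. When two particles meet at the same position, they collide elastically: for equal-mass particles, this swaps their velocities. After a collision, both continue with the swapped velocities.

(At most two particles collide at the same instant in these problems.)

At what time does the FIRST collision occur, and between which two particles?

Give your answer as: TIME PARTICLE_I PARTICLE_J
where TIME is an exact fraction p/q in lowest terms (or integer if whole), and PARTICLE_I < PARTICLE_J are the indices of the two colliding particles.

Pair (0,1): pos 10,15 vel -1,-4 -> gap=5, closing at 3/unit, collide at t=5/3
Earliest collision: t=5/3 between 0 and 1

Answer: 5/3 0 1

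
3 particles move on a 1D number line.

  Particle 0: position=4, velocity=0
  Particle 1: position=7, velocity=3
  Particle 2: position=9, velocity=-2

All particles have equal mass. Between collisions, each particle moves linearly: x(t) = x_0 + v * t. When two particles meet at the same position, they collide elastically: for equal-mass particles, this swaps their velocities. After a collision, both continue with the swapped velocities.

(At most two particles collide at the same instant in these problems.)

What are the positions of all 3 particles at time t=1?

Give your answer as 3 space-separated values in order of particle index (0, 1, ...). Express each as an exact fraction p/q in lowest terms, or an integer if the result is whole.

Answer: 4 7 10

Derivation:
Collision at t=2/5: particles 1 and 2 swap velocities; positions: p0=4 p1=41/5 p2=41/5; velocities now: v0=0 v1=-2 v2=3
Advance to t=1 (no further collisions before then); velocities: v0=0 v1=-2 v2=3; positions = 4 7 10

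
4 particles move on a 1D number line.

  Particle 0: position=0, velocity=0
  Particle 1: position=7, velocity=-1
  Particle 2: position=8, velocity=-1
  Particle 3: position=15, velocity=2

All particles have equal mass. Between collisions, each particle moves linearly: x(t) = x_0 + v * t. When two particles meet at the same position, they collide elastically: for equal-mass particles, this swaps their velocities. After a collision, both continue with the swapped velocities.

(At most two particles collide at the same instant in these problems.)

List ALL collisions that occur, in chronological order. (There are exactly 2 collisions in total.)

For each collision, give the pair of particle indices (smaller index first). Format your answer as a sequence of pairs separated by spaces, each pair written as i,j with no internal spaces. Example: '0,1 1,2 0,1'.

Collision at t=7: particles 0 and 1 swap velocities; positions: p0=0 p1=0 p2=1 p3=29; velocities now: v0=-1 v1=0 v2=-1 v3=2
Collision at t=8: particles 1 and 2 swap velocities; positions: p0=-1 p1=0 p2=0 p3=31; velocities now: v0=-1 v1=-1 v2=0 v3=2

Answer: 0,1 1,2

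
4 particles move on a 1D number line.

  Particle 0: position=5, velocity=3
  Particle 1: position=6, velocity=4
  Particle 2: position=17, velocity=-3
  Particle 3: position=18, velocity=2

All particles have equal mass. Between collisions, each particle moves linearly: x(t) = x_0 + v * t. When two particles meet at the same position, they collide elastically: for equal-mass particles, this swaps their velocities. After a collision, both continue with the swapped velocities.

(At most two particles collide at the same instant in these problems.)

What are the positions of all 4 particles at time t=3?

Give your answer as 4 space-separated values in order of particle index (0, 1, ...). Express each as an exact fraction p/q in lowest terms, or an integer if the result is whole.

Answer: 8 14 18 24

Derivation:
Collision at t=11/7: particles 1 and 2 swap velocities; positions: p0=68/7 p1=86/7 p2=86/7 p3=148/7; velocities now: v0=3 v1=-3 v2=4 v3=2
Collision at t=2: particles 0 and 1 swap velocities; positions: p0=11 p1=11 p2=14 p3=22; velocities now: v0=-3 v1=3 v2=4 v3=2
Advance to t=3 (no further collisions before then); velocities: v0=-3 v1=3 v2=4 v3=2; positions = 8 14 18 24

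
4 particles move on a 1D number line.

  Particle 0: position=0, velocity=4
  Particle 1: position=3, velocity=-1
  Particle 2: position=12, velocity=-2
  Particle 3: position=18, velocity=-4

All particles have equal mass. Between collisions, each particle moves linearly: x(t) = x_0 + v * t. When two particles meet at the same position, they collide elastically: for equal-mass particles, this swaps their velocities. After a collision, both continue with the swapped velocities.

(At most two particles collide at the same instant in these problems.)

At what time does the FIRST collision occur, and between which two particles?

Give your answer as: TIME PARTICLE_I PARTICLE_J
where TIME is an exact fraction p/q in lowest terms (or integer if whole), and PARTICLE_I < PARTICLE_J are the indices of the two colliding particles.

Answer: 3/5 0 1

Derivation:
Pair (0,1): pos 0,3 vel 4,-1 -> gap=3, closing at 5/unit, collide at t=3/5
Pair (1,2): pos 3,12 vel -1,-2 -> gap=9, closing at 1/unit, collide at t=9
Pair (2,3): pos 12,18 vel -2,-4 -> gap=6, closing at 2/unit, collide at t=3
Earliest collision: t=3/5 between 0 and 1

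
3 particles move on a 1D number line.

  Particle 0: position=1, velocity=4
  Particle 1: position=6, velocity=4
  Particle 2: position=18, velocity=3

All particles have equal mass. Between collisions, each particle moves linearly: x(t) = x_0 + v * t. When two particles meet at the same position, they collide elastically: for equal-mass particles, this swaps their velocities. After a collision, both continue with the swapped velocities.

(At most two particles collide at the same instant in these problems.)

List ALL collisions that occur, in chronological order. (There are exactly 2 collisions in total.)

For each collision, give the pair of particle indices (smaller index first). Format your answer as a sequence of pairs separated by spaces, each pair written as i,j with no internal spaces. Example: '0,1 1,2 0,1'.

Answer: 1,2 0,1

Derivation:
Collision at t=12: particles 1 and 2 swap velocities; positions: p0=49 p1=54 p2=54; velocities now: v0=4 v1=3 v2=4
Collision at t=17: particles 0 and 1 swap velocities; positions: p0=69 p1=69 p2=74; velocities now: v0=3 v1=4 v2=4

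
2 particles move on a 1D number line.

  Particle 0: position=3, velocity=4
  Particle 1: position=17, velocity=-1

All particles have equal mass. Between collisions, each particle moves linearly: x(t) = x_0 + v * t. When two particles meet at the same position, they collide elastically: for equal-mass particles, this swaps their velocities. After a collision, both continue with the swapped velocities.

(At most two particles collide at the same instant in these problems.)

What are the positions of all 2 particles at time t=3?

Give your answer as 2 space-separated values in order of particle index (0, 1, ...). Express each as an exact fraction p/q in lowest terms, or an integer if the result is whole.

Collision at t=14/5: particles 0 and 1 swap velocities; positions: p0=71/5 p1=71/5; velocities now: v0=-1 v1=4
Advance to t=3 (no further collisions before then); velocities: v0=-1 v1=4; positions = 14 15

Answer: 14 15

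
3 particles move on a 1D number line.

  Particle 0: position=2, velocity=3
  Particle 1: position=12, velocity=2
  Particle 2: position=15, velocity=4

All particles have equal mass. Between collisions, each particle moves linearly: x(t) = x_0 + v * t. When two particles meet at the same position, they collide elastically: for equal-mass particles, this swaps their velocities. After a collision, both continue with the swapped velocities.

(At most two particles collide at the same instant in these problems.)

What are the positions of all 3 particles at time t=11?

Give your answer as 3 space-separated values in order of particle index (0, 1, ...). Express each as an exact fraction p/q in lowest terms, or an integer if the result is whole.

Answer: 34 35 59

Derivation:
Collision at t=10: particles 0 and 1 swap velocities; positions: p0=32 p1=32 p2=55; velocities now: v0=2 v1=3 v2=4
Advance to t=11 (no further collisions before then); velocities: v0=2 v1=3 v2=4; positions = 34 35 59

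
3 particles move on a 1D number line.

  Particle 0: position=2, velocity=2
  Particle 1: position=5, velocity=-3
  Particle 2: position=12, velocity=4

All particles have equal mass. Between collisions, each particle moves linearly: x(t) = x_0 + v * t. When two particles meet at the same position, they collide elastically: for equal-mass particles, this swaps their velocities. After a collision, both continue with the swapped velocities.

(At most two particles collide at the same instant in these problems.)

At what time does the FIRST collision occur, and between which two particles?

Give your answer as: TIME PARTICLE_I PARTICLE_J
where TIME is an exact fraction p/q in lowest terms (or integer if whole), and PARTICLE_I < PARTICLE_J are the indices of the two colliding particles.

Answer: 3/5 0 1

Derivation:
Pair (0,1): pos 2,5 vel 2,-3 -> gap=3, closing at 5/unit, collide at t=3/5
Pair (1,2): pos 5,12 vel -3,4 -> not approaching (rel speed -7 <= 0)
Earliest collision: t=3/5 between 0 and 1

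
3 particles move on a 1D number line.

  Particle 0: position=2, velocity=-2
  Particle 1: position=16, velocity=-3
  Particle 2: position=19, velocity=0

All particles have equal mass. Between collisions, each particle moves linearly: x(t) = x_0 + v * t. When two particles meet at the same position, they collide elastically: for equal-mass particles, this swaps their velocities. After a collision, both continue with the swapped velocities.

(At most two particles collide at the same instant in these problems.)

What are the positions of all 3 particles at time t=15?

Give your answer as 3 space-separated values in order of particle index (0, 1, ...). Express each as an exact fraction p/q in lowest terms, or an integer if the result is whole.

Answer: -29 -28 19

Derivation:
Collision at t=14: particles 0 and 1 swap velocities; positions: p0=-26 p1=-26 p2=19; velocities now: v0=-3 v1=-2 v2=0
Advance to t=15 (no further collisions before then); velocities: v0=-3 v1=-2 v2=0; positions = -29 -28 19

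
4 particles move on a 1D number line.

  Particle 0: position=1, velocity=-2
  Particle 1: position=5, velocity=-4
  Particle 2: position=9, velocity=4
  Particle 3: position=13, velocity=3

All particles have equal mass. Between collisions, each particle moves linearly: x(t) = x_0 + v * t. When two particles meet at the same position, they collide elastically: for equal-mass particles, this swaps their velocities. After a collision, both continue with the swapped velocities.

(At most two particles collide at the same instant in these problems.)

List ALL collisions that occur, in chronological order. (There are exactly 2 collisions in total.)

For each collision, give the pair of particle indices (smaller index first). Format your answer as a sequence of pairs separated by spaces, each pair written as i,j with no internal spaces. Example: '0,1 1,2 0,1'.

Answer: 0,1 2,3

Derivation:
Collision at t=2: particles 0 and 1 swap velocities; positions: p0=-3 p1=-3 p2=17 p3=19; velocities now: v0=-4 v1=-2 v2=4 v3=3
Collision at t=4: particles 2 and 3 swap velocities; positions: p0=-11 p1=-7 p2=25 p3=25; velocities now: v0=-4 v1=-2 v2=3 v3=4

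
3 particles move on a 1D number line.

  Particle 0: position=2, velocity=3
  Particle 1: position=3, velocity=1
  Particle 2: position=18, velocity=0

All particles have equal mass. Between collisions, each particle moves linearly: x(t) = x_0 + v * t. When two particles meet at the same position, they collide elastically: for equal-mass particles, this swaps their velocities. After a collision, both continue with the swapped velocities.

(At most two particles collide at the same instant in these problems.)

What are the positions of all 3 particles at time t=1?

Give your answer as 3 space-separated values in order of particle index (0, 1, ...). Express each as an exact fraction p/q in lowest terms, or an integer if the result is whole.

Answer: 4 5 18

Derivation:
Collision at t=1/2: particles 0 and 1 swap velocities; positions: p0=7/2 p1=7/2 p2=18; velocities now: v0=1 v1=3 v2=0
Advance to t=1 (no further collisions before then); velocities: v0=1 v1=3 v2=0; positions = 4 5 18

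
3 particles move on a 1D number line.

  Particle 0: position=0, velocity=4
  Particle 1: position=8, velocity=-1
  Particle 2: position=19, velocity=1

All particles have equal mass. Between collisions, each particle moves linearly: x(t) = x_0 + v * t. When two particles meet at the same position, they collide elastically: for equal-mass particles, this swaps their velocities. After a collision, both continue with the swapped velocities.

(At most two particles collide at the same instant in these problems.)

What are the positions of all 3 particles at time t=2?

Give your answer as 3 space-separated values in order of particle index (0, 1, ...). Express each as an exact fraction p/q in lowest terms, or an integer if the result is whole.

Answer: 6 8 21

Derivation:
Collision at t=8/5: particles 0 and 1 swap velocities; positions: p0=32/5 p1=32/5 p2=103/5; velocities now: v0=-1 v1=4 v2=1
Advance to t=2 (no further collisions before then); velocities: v0=-1 v1=4 v2=1; positions = 6 8 21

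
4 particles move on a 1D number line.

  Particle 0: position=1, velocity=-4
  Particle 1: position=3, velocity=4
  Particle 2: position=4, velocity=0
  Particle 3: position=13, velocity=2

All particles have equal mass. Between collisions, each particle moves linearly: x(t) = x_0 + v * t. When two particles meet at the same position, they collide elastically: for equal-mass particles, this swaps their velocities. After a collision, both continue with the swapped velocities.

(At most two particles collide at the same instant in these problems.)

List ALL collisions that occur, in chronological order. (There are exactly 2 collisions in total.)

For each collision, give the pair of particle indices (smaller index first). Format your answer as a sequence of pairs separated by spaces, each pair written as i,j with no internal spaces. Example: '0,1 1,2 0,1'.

Answer: 1,2 2,3

Derivation:
Collision at t=1/4: particles 1 and 2 swap velocities; positions: p0=0 p1=4 p2=4 p3=27/2; velocities now: v0=-4 v1=0 v2=4 v3=2
Collision at t=5: particles 2 and 3 swap velocities; positions: p0=-19 p1=4 p2=23 p3=23; velocities now: v0=-4 v1=0 v2=2 v3=4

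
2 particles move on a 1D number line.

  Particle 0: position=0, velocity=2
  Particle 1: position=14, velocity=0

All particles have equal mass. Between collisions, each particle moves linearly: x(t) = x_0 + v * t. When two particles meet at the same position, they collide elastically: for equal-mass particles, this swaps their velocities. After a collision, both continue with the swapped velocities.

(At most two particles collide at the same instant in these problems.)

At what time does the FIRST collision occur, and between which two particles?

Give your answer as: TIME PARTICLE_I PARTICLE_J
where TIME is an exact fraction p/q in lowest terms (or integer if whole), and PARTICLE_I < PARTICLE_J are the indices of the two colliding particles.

Pair (0,1): pos 0,14 vel 2,0 -> gap=14, closing at 2/unit, collide at t=7
Earliest collision: t=7 between 0 and 1

Answer: 7 0 1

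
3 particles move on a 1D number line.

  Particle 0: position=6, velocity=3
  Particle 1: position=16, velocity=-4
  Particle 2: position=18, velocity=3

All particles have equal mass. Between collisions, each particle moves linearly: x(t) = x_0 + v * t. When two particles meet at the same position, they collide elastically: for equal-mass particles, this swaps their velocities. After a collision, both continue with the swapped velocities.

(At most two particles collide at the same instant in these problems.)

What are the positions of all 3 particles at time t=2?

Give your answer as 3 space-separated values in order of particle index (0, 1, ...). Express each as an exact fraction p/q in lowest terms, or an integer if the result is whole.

Collision at t=10/7: particles 0 and 1 swap velocities; positions: p0=72/7 p1=72/7 p2=156/7; velocities now: v0=-4 v1=3 v2=3
Advance to t=2 (no further collisions before then); velocities: v0=-4 v1=3 v2=3; positions = 8 12 24

Answer: 8 12 24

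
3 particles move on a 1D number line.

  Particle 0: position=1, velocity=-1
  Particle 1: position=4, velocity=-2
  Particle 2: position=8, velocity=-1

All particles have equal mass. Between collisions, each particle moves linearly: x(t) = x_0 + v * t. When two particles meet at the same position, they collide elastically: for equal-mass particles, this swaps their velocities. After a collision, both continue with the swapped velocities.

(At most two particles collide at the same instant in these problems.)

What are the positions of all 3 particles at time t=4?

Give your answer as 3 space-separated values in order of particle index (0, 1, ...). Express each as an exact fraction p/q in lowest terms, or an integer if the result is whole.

Answer: -4 -3 4

Derivation:
Collision at t=3: particles 0 and 1 swap velocities; positions: p0=-2 p1=-2 p2=5; velocities now: v0=-2 v1=-1 v2=-1
Advance to t=4 (no further collisions before then); velocities: v0=-2 v1=-1 v2=-1; positions = -4 -3 4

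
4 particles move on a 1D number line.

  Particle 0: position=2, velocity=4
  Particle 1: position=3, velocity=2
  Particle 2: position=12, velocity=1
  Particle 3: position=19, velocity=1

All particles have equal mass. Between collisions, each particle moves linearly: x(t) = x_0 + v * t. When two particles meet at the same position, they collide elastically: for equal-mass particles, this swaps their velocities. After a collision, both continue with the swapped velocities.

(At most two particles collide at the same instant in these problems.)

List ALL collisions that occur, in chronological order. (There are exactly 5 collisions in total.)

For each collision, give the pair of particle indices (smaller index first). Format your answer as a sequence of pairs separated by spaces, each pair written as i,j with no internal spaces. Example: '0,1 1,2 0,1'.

Collision at t=1/2: particles 0 and 1 swap velocities; positions: p0=4 p1=4 p2=25/2 p3=39/2; velocities now: v0=2 v1=4 v2=1 v3=1
Collision at t=10/3: particles 1 and 2 swap velocities; positions: p0=29/3 p1=46/3 p2=46/3 p3=67/3; velocities now: v0=2 v1=1 v2=4 v3=1
Collision at t=17/3: particles 2 and 3 swap velocities; positions: p0=43/3 p1=53/3 p2=74/3 p3=74/3; velocities now: v0=2 v1=1 v2=1 v3=4
Collision at t=9: particles 0 and 1 swap velocities; positions: p0=21 p1=21 p2=28 p3=38; velocities now: v0=1 v1=2 v2=1 v3=4
Collision at t=16: particles 1 and 2 swap velocities; positions: p0=28 p1=35 p2=35 p3=66; velocities now: v0=1 v1=1 v2=2 v3=4

Answer: 0,1 1,2 2,3 0,1 1,2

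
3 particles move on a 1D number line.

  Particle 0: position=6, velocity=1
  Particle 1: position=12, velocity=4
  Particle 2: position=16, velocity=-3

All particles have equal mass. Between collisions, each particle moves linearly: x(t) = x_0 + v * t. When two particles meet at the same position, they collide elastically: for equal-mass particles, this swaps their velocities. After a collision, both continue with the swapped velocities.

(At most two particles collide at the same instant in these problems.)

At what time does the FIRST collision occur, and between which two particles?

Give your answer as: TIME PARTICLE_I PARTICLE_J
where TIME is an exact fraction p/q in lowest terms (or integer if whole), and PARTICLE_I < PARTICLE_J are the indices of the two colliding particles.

Answer: 4/7 1 2

Derivation:
Pair (0,1): pos 6,12 vel 1,4 -> not approaching (rel speed -3 <= 0)
Pair (1,2): pos 12,16 vel 4,-3 -> gap=4, closing at 7/unit, collide at t=4/7
Earliest collision: t=4/7 between 1 and 2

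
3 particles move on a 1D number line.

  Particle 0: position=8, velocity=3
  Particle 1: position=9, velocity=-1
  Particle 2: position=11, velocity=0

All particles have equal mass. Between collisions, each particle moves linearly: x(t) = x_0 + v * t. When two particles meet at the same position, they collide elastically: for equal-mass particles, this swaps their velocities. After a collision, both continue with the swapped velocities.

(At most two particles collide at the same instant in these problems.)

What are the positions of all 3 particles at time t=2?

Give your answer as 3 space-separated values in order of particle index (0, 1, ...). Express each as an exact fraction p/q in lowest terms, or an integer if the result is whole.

Collision at t=1/4: particles 0 and 1 swap velocities; positions: p0=35/4 p1=35/4 p2=11; velocities now: v0=-1 v1=3 v2=0
Collision at t=1: particles 1 and 2 swap velocities; positions: p0=8 p1=11 p2=11; velocities now: v0=-1 v1=0 v2=3
Advance to t=2 (no further collisions before then); velocities: v0=-1 v1=0 v2=3; positions = 7 11 14

Answer: 7 11 14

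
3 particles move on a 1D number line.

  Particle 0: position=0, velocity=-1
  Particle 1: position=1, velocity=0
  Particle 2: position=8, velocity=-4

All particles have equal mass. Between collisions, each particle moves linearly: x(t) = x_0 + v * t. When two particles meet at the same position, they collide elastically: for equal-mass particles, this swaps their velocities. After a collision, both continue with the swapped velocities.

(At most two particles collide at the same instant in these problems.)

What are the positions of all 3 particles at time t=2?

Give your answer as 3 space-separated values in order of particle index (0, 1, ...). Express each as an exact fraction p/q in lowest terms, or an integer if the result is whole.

Collision at t=7/4: particles 1 and 2 swap velocities; positions: p0=-7/4 p1=1 p2=1; velocities now: v0=-1 v1=-4 v2=0
Advance to t=2 (no further collisions before then); velocities: v0=-1 v1=-4 v2=0; positions = -2 0 1

Answer: -2 0 1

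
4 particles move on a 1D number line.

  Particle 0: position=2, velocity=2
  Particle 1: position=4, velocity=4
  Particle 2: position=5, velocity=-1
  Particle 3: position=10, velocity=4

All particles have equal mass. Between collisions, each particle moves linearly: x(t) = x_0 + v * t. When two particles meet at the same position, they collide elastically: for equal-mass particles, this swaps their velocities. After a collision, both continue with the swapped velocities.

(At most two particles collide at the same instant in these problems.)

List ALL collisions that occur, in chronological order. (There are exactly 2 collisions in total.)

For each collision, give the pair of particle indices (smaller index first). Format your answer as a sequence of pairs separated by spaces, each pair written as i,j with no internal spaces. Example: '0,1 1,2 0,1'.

Answer: 1,2 0,1

Derivation:
Collision at t=1/5: particles 1 and 2 swap velocities; positions: p0=12/5 p1=24/5 p2=24/5 p3=54/5; velocities now: v0=2 v1=-1 v2=4 v3=4
Collision at t=1: particles 0 and 1 swap velocities; positions: p0=4 p1=4 p2=8 p3=14; velocities now: v0=-1 v1=2 v2=4 v3=4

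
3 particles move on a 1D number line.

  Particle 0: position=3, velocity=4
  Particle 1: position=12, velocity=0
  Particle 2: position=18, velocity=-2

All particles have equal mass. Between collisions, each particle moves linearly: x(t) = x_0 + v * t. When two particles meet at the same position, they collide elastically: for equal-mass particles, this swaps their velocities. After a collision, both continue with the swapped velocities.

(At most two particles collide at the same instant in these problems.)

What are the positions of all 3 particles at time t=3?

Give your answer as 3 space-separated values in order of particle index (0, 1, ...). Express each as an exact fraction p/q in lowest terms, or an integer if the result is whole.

Answer: 12 12 15

Derivation:
Collision at t=9/4: particles 0 and 1 swap velocities; positions: p0=12 p1=12 p2=27/2; velocities now: v0=0 v1=4 v2=-2
Collision at t=5/2: particles 1 and 2 swap velocities; positions: p0=12 p1=13 p2=13; velocities now: v0=0 v1=-2 v2=4
Collision at t=3: particles 0 and 1 swap velocities; positions: p0=12 p1=12 p2=15; velocities now: v0=-2 v1=0 v2=4
Advance to t=3 (no further collisions before then); velocities: v0=-2 v1=0 v2=4; positions = 12 12 15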